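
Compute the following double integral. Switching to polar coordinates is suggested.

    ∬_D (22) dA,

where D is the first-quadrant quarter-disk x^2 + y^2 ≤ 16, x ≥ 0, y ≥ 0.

The region D is 0 ≤ r ≤ 4, 0 ≤ θ ≤ π/2 in polar coordinates, where x = r cos(θ), y = r sin(θ), and dA = r dr dθ.

Under the substitution, the integrand becomes 22, so

    ∬_D (22) dA = ∫_{0}^{π/2} ∫_{0}^{4} (22) · r dr dθ.

Inner integral (in r): ∫_{0}^{4} (22) · r dr = 176.

Outer integral (in θ): ∫_{0}^{π/2} (176) dθ = 88π.

Therefore ∬_D (22) dA = 88π.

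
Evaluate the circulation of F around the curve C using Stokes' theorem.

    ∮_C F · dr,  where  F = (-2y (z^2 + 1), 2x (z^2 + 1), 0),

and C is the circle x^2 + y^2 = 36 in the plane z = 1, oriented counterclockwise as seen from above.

Let S be the flat disk x^2 + y^2 ≤ 36 in the plane z = 1, with upward unit normal n̂ = ẑ. By Stokes' theorem,

    ∮_C F · dr = ∬_S (∇ × F) · n̂ dS = ∬_D (curl F)_z dA,

where D is the disk x^2 + y^2 ≤ 36.

Compute the curl of F = (-2y (z^2 + 1), 2x (z^2 + 1), 0):
    (∇ × F)_x = ∂F_z/∂y - ∂F_y/∂z = -4x z,
    (∇ × F)_y = ∂F_x/∂z - ∂F_z/∂x = -4y z,
    (∇ × F)_z = ∂F_y/∂x - ∂F_x/∂y = 4z^2 + 4.

On z = 1, (curl F)_z = 8.

Convert to polar (x = r cos θ, y = r sin θ, dA = r dr dθ); the integrand becomes 8, so

    ∬_D (curl F)_z dA = ∫_0^{2π} ∫_0^{6} (8) · r dr dθ.

Inner (r from 0 to 6): 144.
Outer (θ from 0 to 2π): 288π.

Therefore ∮_C F · dr = 288π.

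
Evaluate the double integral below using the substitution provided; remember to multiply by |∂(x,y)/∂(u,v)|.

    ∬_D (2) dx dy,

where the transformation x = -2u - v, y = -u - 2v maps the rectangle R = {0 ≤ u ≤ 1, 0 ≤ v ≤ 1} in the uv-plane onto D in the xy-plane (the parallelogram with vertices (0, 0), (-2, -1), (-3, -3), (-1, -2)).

Compute the Jacobian determinant of (x, y) with respect to (u, v):

    ∂(x,y)/∂(u,v) = | -2  -1 | = (-2)(-2) - (-1)(-1) = 3.
                   | -1  -2 |

Its absolute value is |J| = 3 (the area scaling factor).

Substituting x = -2u - v, y = -u - 2v into the integrand,

    2 → 2,

so the integral becomes

    ∬_R (2) · |J| du dv = ∫_0^1 ∫_0^1 (6) dv du.

Inner (v): 6.
Outer (u): 6.

Therefore ∬_D (2) dx dy = 6.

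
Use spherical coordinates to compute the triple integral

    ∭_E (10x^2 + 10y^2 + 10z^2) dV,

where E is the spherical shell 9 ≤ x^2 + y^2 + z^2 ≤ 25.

In spherical coordinates, x = ρ sin(φ) cos(θ), y = ρ sin(φ) sin(θ), z = ρ cos(φ), and dV = ρ^2 sin(φ) dρ dφ dθ.

The integrand becomes 10ρ^2, so

    ∭_E (10x^2 + 10y^2 + 10z^2) dV = ∫_{0}^{2π} ∫_{0}^{π} ∫_{3}^{5} (10ρ^2) · ρ^2 sin(φ) dρ dφ dθ.

Inner (ρ): 5764sin(φ).
Middle (φ): 11528.
Outer (θ): 23056π.

Therefore the triple integral equals 23056π.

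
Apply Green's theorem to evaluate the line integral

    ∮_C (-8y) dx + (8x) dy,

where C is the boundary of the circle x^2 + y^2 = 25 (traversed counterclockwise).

Green's theorem converts the closed line integral into a double integral over the enclosed region D:

    ∮_C P dx + Q dy = ∬_D (∂Q/∂x - ∂P/∂y) dA.

Here P = -8y, Q = 8x, so

    ∂Q/∂x = 8,    ∂P/∂y = -8,
    ∂Q/∂x - ∂P/∂y = 16.

D is the region x^2 + y^2 ≤ 25. Evaluating the double integral:

In polar coordinates (x = r cos θ, y = r sin θ, dA = r dr dθ) the integrand becomes 16, so

    ∬_D (16) dA = ∫_0^{2π} ∫_0^{5} (16) · r dr dθ.

Inner (r from 0 to 5): 200.
Outer (θ from 0 to 2π): 400π.

Therefore ∮_C P dx + Q dy = 400π.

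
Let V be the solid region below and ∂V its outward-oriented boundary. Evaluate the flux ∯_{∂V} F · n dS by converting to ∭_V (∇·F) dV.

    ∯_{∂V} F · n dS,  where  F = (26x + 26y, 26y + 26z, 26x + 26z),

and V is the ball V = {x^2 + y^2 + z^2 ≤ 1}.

By the divergence theorem,

    ∯_{∂V} F · n dS = ∭_V (∇ · F) dV.

Compute the divergence:
    ∇ · F = ∂F_x/∂x + ∂F_y/∂y + ∂F_z/∂z = 26 + 26 + 26 = 78.

In spherical coordinates, x = ρ sin(φ) cos(θ), y = ρ sin(φ) sin(θ), z = ρ cos(φ), dV = ρ^2 sin(φ) dρ dφ dθ, with 0 ≤ ρ ≤ 1, 0 ≤ φ ≤ π, 0 ≤ θ ≤ 2π.

The integrand, after substitution and multiplying by the volume element, becomes (78) · ρ^2 sin(φ), so

    ∭_V (∇·F) dV = ∫_0^{2π} ∫_0^{π} ∫_0^{1} (78) · ρ^2 sin(φ) dρ dφ dθ.

Inner (ρ from 0 to 1): 26sin(φ).
Middle (φ from 0 to π): 52.
Outer (θ from 0 to 2π): 104π.

Therefore ∯_{∂V} F · n dS = 104π.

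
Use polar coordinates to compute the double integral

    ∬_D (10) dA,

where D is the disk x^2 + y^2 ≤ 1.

The region D is 0 ≤ r ≤ 1, 0 ≤ θ ≤ 2π in polar coordinates, where x = r cos(θ), y = r sin(θ), and dA = r dr dθ.

Under the substitution, the integrand becomes 10, so

    ∬_D (10) dA = ∫_{0}^{2π} ∫_{0}^{1} (10) · r dr dθ.

Inner integral (in r): ∫_{0}^{1} (10) · r dr = 5.

Outer integral (in θ): ∫_{0}^{2π} (5) dθ = 10π.

Therefore ∬_D (10) dA = 10π.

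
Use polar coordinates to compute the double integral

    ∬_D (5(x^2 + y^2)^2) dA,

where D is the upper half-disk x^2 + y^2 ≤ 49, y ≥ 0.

The region D is 0 ≤ r ≤ 7, 0 ≤ θ ≤ π in polar coordinates, where x = r cos(θ), y = r sin(θ), and dA = r dr dθ.

Under the substitution, the integrand becomes 5r^4, so

    ∬_D (5(x^2 + y^2)^2) dA = ∫_{0}^{π} ∫_{0}^{7} (5r^4) · r dr dθ.

Inner integral (in r): ∫_{0}^{7} (5r^4) · r dr = 588245/6.

Outer integral (in θ): ∫_{0}^{π} (588245/6) dθ = 588245π/6.

Therefore ∬_D (5(x^2 + y^2)^2) dA = 588245π/6.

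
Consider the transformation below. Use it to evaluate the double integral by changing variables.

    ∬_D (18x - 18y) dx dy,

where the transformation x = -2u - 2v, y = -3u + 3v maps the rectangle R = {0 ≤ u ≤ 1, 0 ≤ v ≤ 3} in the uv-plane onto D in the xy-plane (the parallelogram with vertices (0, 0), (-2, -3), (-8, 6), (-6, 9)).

Compute the Jacobian determinant of (x, y) with respect to (u, v):

    ∂(x,y)/∂(u,v) = | -2  -2 | = (-2)(3) - (-2)(-3) = -12.
                   | -3  3 |

Its absolute value is |J| = 12 (the area scaling factor).

Substituting x = -2u - 2v, y = -3u + 3v into the integrand,

    18x - 18y → 18u - 90v,

so the integral becomes

    ∬_R (18u - 90v) · |J| du dv = ∫_0^1 ∫_0^3 (216u - 1080v) dv du.

Inner (v): 648u - 4860.
Outer (u): -4536.

Therefore ∬_D (18x - 18y) dx dy = -4536.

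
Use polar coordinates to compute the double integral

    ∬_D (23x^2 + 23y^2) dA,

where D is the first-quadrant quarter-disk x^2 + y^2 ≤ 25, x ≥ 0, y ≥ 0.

The region D is 0 ≤ r ≤ 5, 0 ≤ θ ≤ π/2 in polar coordinates, where x = r cos(θ), y = r sin(θ), and dA = r dr dθ.

Under the substitution, the integrand becomes 23r^2, so

    ∬_D (23x^2 + 23y^2) dA = ∫_{0}^{π/2} ∫_{0}^{5} (23r^2) · r dr dθ.

Inner integral (in r): ∫_{0}^{5} (23r^2) · r dr = 14375/4.

Outer integral (in θ): ∫_{0}^{π/2} (14375/4) dθ = 14375π/8.

Therefore ∬_D (23x^2 + 23y^2) dA = 14375π/8.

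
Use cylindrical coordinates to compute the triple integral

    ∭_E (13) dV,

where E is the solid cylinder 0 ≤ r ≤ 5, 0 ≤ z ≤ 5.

In cylindrical coordinates, x = r cos(θ), y = r sin(θ), z = z, and dV = r dr dθ dz.

The integrand becomes 13, so

    ∭_E (13) dV = ∫_{0}^{2π} ∫_{0}^{5} ∫_{0}^{5} (13) · r dz dr dθ.

Inner (z): 65r.
Middle (r from 0 to 5): 1625/2.
Outer (θ): 1625π.

Therefore the triple integral equals 1625π.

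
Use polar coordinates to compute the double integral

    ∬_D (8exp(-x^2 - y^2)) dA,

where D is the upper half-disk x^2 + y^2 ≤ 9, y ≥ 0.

The region D is 0 ≤ r ≤ 3, 0 ≤ θ ≤ π in polar coordinates, where x = r cos(θ), y = r sin(θ), and dA = r dr dθ.

Under the substitution, the integrand becomes 8exp(-r^2), so

    ∬_D (8exp(-x^2 - y^2)) dA = ∫_{0}^{π} ∫_{0}^{3} (8exp(-r^2)) · r dr dθ.

Inner integral (in r): ∫_{0}^{3} (8exp(-r^2)) · r dr = 4 - 4exp(-9).

Outer integral (in θ): ∫_{0}^{π} (4 - 4exp(-9)) dθ = -4π exp(-9) + 4π.

Therefore ∬_D (8exp(-x^2 - y^2)) dA = -4π exp(-9) + 4π.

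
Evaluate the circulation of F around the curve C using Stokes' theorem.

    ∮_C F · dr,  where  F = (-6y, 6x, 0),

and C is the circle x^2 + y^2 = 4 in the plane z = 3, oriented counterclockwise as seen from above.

Let S be the flat disk x^2 + y^2 ≤ 4 in the plane z = 3, with upward unit normal n̂ = ẑ. By Stokes' theorem,

    ∮_C F · dr = ∬_S (∇ × F) · n̂ dS = ∬_D (curl F)_z dA,

where D is the disk x^2 + y^2 ≤ 4.

Compute the curl of F = (-6y, 6x, 0):
    (∇ × F)_x = ∂F_z/∂y - ∂F_y/∂z = 0,
    (∇ × F)_y = ∂F_x/∂z - ∂F_z/∂x = 0,
    (∇ × F)_z = ∂F_y/∂x - ∂F_x/∂y = 12.

On z = 3, (curl F)_z = 12.

Convert to polar (x = r cos θ, y = r sin θ, dA = r dr dθ); the integrand becomes 12, so

    ∬_D (curl F)_z dA = ∫_0^{2π} ∫_0^{2} (12) · r dr dθ.

Inner (r from 0 to 2): 24.
Outer (θ from 0 to 2π): 48π.

Therefore ∮_C F · dr = 48π.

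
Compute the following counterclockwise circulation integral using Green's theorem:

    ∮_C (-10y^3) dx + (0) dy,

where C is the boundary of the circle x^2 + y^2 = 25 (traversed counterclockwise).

Green's theorem converts the closed line integral into a double integral over the enclosed region D:

    ∮_C P dx + Q dy = ∬_D (∂Q/∂x - ∂P/∂y) dA.

Here P = -10y^3, Q = 0, so

    ∂Q/∂x = 0,    ∂P/∂y = -30y^2,
    ∂Q/∂x - ∂P/∂y = 30y^2.

D is the region x^2 + y^2 ≤ 25. Evaluating the double integral:

In polar coordinates (x = r cos θ, y = r sin θ, dA = r dr dθ) the integrand becomes 30r^2sin(θ)^2, so

    ∬_D (30y^2) dA = ∫_0^{2π} ∫_0^{5} (30r^2sin(θ)^2) · r dr dθ.

Inner (r from 0 to 5): 9375sin(θ)^2/2.
Outer (θ from 0 to 2π): 9375π/2.

Therefore ∮_C P dx + Q dy = 9375π/2.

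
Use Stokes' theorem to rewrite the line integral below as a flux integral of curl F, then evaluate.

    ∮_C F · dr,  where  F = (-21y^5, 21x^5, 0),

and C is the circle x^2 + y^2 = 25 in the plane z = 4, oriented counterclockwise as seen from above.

Let S be the flat disk x^2 + y^2 ≤ 25 in the plane z = 4, with upward unit normal n̂ = ẑ. By Stokes' theorem,

    ∮_C F · dr = ∬_S (∇ × F) · n̂ dS = ∬_D (curl F)_z dA,

where D is the disk x^2 + y^2 ≤ 25.

Compute the curl of F = (-21y^5, 21x^5, 0):
    (∇ × F)_x = ∂F_z/∂y - ∂F_y/∂z = 0,
    (∇ × F)_y = ∂F_x/∂z - ∂F_z/∂x = 0,
    (∇ × F)_z = ∂F_y/∂x - ∂F_x/∂y = 105x^4 + 105y^4.

On z = 4, (curl F)_z = 105x^4 + 105y^4.

Convert to polar (x = r cos θ, y = r sin θ, dA = r dr dθ); the integrand becomes 105r^4(sin(θ)^4 + cos(θ)^4), so

    ∬_D (curl F)_z dA = ∫_0^{2π} ∫_0^{5} (105r^4(sin(θ)^4 + cos(θ)^4)) · r dr dθ.

Inner (r from 0 to 5): 546875sin(θ)^4/2 + 546875cos(θ)^4/2.
Outer (θ from 0 to 2π): 1640625π/4.

Therefore ∮_C F · dr = 1640625π/4.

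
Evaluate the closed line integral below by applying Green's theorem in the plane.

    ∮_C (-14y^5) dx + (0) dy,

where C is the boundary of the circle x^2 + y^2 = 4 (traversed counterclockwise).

Green's theorem converts the closed line integral into a double integral over the enclosed region D:

    ∮_C P dx + Q dy = ∬_D (∂Q/∂x - ∂P/∂y) dA.

Here P = -14y^5, Q = 0, so

    ∂Q/∂x = 0,    ∂P/∂y = -70y^4,
    ∂Q/∂x - ∂P/∂y = 70y^4.

D is the region x^2 + y^2 ≤ 4. Evaluating the double integral:

In polar coordinates (x = r cos θ, y = r sin θ, dA = r dr dθ) the integrand becomes 70r^4sin(θ)^4, so

    ∬_D (70y^4) dA = ∫_0^{2π} ∫_0^{2} (70r^4sin(θ)^4) · r dr dθ.

Inner (r from 0 to 2): 2240sin(θ)^4/3.
Outer (θ from 0 to 2π): 560π.

Therefore ∮_C P dx + Q dy = 560π.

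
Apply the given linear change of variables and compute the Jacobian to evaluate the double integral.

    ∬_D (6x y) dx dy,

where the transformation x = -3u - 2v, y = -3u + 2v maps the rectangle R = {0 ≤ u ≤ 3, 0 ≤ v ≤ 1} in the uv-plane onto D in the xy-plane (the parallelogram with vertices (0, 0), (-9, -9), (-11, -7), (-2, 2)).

Compute the Jacobian determinant of (x, y) with respect to (u, v):

    ∂(x,y)/∂(u,v) = | -3  -2 | = (-3)(2) - (-2)(-3) = -12.
                   | -3  2 |

Its absolute value is |J| = 12 (the area scaling factor).

Substituting x = -3u - 2v, y = -3u + 2v into the integrand,

    6x y → 54u^2 - 24v^2,

so the integral becomes

    ∬_R (54u^2 - 24v^2) · |J| du dv = ∫_0^3 ∫_0^1 (648u^2 - 288v^2) dv du.

Inner (v): 648u^2 - 96.
Outer (u): 5544.

Therefore ∬_D (6x y) dx dy = 5544.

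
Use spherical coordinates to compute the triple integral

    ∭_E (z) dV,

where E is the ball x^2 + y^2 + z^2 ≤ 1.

In spherical coordinates, x = ρ sin(φ) cos(θ), y = ρ sin(φ) sin(θ), z = ρ cos(φ), and dV = ρ^2 sin(φ) dρ dφ dθ.

The integrand becomes ρ cos(φ), so

    ∭_E (z) dV = ∫_{0}^{2π} ∫_{0}^{π} ∫_{0}^{1} (ρ cos(φ)) · ρ^2 sin(φ) dρ dφ dθ.

Inner (ρ): sin(2φ)/8.
Middle (φ): 0.
Outer (θ): 0.

Therefore the triple integral equals 0.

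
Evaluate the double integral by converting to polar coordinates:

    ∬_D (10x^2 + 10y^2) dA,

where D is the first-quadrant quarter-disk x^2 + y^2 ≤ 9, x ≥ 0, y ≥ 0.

The region D is 0 ≤ r ≤ 3, 0 ≤ θ ≤ π/2 in polar coordinates, where x = r cos(θ), y = r sin(θ), and dA = r dr dθ.

Under the substitution, the integrand becomes 10r^2, so

    ∬_D (10x^2 + 10y^2) dA = ∫_{0}^{π/2} ∫_{0}^{3} (10r^2) · r dr dθ.

Inner integral (in r): ∫_{0}^{3} (10r^2) · r dr = 405/2.

Outer integral (in θ): ∫_{0}^{π/2} (405/2) dθ = 405π/4.

Therefore ∬_D (10x^2 + 10y^2) dA = 405π/4.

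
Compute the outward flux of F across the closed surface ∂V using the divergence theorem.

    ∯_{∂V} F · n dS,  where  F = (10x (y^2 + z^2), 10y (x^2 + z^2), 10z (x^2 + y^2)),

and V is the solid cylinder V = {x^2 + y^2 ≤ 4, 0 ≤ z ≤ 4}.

By the divergence theorem,

    ∯_{∂V} F · n dS = ∭_V (∇ · F) dV.

Compute the divergence:
    ∇ · F = ∂F_x/∂x + ∂F_y/∂y + ∂F_z/∂z = 10y^2 + 10z^2 + 10x^2 + 10z^2 + 10x^2 + 10y^2 = 20x^2 + 20y^2 + 20z^2.

In cylindrical coordinates, x = r cos(θ), y = r sin(θ), z = z, dV = r dr dθ dz, with 0 ≤ r ≤ 2, 0 ≤ θ ≤ 2π, 0 ≤ z ≤ 4.

The integrand, after substitution and multiplying by the volume element, becomes (20r^2 + 20z^2) · r, so

    ∭_V (∇·F) dV = ∫_0^{2π} ∫_0^{2} ∫_0^{4} (20r^2 + 20z^2) · r dz dr dθ.

Inner (z from 0 to 4): 80r (r^2 + 16/3).
Middle (r from 0 to 2): 3520/3.
Outer (θ from 0 to 2π): 7040π/3.

Therefore ∯_{∂V} F · n dS = 7040π/3.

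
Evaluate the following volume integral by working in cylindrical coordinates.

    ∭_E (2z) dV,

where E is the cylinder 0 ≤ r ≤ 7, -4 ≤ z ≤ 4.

In cylindrical coordinates, x = r cos(θ), y = r sin(θ), z = z, and dV = r dr dθ dz.

The integrand becomes 2z, so

    ∭_E (2z) dV = ∫_{0}^{2π} ∫_{0}^{7} ∫_{-4}^{4} (2z) · r dz dr dθ.

Inner (z): 0.
Middle (r from 0 to 7): 0.
Outer (θ): 0.

Therefore the triple integral equals 0.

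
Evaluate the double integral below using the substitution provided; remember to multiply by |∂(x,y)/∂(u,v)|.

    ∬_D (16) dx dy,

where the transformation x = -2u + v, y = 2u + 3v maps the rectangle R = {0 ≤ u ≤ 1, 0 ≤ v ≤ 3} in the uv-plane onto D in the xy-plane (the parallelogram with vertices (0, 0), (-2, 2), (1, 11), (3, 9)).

Compute the Jacobian determinant of (x, y) with respect to (u, v):

    ∂(x,y)/∂(u,v) = | -2  1 | = (-2)(3) - (1)(2) = -8.
                   | 2  3 |

Its absolute value is |J| = 8 (the area scaling factor).

Substituting x = -2u + v, y = 2u + 3v into the integrand,

    16 → 16,

so the integral becomes

    ∬_R (16) · |J| du dv = ∫_0^1 ∫_0^3 (128) dv du.

Inner (v): 384.
Outer (u): 384.

Therefore ∬_D (16) dx dy = 384.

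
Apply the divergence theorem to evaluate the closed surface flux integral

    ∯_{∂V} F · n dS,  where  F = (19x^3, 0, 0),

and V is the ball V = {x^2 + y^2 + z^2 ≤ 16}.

By the divergence theorem,

    ∯_{∂V} F · n dS = ∭_V (∇ · F) dV.

Compute the divergence:
    ∇ · F = ∂F_x/∂x + ∂F_y/∂y + ∂F_z/∂z = 57x^2 + 0 + 0 = 57x^2.

In spherical coordinates, x = ρ sin(φ) cos(θ), y = ρ sin(φ) sin(θ), z = ρ cos(φ), dV = ρ^2 sin(φ) dρ dφ dθ, with 0 ≤ ρ ≤ 4, 0 ≤ φ ≤ π, 0 ≤ θ ≤ 2π.

The integrand, after substitution and multiplying by the volume element, becomes (57ρ^2sin(φ)^2cos(θ)^2) · ρ^2 sin(φ), so

    ∭_V (∇·F) dV = ∫_0^{2π} ∫_0^{π} ∫_0^{4} (57ρ^2sin(φ)^2cos(θ)^2) · ρ^2 sin(φ) dρ dφ dθ.

Inner (ρ from 0 to 4): 58368sin(φ)^3cos(θ)^2/5.
Middle (φ from 0 to π): 77824cos(θ)^2/5.
Outer (θ from 0 to 2π): 77824π/5.

Therefore ∯_{∂V} F · n dS = 77824π/5.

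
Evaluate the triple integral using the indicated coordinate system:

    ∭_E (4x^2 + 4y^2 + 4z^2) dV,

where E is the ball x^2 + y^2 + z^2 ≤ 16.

In spherical coordinates, x = ρ sin(φ) cos(θ), y = ρ sin(φ) sin(θ), z = ρ cos(φ), and dV = ρ^2 sin(φ) dρ dφ dθ.

The integrand becomes 4ρ^2, so

    ∭_E (4x^2 + 4y^2 + 4z^2) dV = ∫_{0}^{2π} ∫_{0}^{π} ∫_{0}^{4} (4ρ^2) · ρ^2 sin(φ) dρ dφ dθ.

Inner (ρ): 4096sin(φ)/5.
Middle (φ): 8192/5.
Outer (θ): 16384π/5.

Therefore the triple integral equals 16384π/5.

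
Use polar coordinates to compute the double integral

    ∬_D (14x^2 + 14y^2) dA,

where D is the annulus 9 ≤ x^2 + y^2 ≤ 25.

The region D is 3 ≤ r ≤ 5, 0 ≤ θ ≤ 2π in polar coordinates, where x = r cos(θ), y = r sin(θ), and dA = r dr dθ.

Under the substitution, the integrand becomes 14r^2, so

    ∬_D (14x^2 + 14y^2) dA = ∫_{0}^{2π} ∫_{3}^{5} (14r^2) · r dr dθ.

Inner integral (in r): ∫_{3}^{5} (14r^2) · r dr = 1904.

Outer integral (in θ): ∫_{0}^{2π} (1904) dθ = 3808π.

Therefore ∬_D (14x^2 + 14y^2) dA = 3808π.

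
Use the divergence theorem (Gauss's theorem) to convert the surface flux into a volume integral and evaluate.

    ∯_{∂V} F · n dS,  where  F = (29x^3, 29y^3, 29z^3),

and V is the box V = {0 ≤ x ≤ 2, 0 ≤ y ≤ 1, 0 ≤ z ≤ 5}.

By the divergence theorem,

    ∯_{∂V} F · n dS = ∭_V (∇ · F) dV.

Compute the divergence:
    ∇ · F = ∂F_x/∂x + ∂F_y/∂y + ∂F_z/∂z = 87x^2 + 87y^2 + 87z^2.

V is a rectangular box, so dV = dx dy dz with 0 ≤ x ≤ 2, 0 ≤ y ≤ 1, 0 ≤ z ≤ 5.

Integrate (87x^2 + 87y^2 + 87z^2) over V as an iterated integral:

    ∭_V (∇·F) dV = ∫_0^{2} ∫_0^{1} ∫_0^{5} (87x^2 + 87y^2 + 87z^2) dz dy dx.

Inner (z from 0 to 5): 435x^2 + 435y^2 + 3625.
Middle (y from 0 to 1): 435x^2 + 3770.
Outer (x from 0 to 2): 8700.

Therefore ∯_{∂V} F · n dS = 8700.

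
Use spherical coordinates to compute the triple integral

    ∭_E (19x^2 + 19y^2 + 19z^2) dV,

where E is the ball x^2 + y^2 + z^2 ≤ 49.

In spherical coordinates, x = ρ sin(φ) cos(θ), y = ρ sin(φ) sin(θ), z = ρ cos(φ), and dV = ρ^2 sin(φ) dρ dφ dθ.

The integrand becomes 19ρ^2, so

    ∭_E (19x^2 + 19y^2 + 19z^2) dV = ∫_{0}^{2π} ∫_{0}^{π} ∫_{0}^{7} (19ρ^2) · ρ^2 sin(φ) dρ dφ dθ.

Inner (ρ): 319333sin(φ)/5.
Middle (φ): 638666/5.
Outer (θ): 1277332π/5.

Therefore the triple integral equals 1277332π/5.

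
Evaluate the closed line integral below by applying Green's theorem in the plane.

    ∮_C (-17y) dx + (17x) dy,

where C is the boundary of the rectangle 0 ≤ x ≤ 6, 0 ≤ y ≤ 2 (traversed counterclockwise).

Green's theorem converts the closed line integral into a double integral over the enclosed region D:

    ∮_C P dx + Q dy = ∬_D (∂Q/∂x - ∂P/∂y) dA.

Here P = -17y, Q = 17x, so

    ∂Q/∂x = 17,    ∂P/∂y = -17,
    ∂Q/∂x - ∂P/∂y = 34.

D is the region 0 ≤ x ≤ 6, 0 ≤ y ≤ 2. Evaluating the double integral:

    ∬_D (34) dA = ∫_0^{6} ∫_0^{2} (34) dy dx.

Inner (y from 0 to 2): 68.
Outer (x from 0 to 6): 408.

Therefore ∮_C P dx + Q dy = 408.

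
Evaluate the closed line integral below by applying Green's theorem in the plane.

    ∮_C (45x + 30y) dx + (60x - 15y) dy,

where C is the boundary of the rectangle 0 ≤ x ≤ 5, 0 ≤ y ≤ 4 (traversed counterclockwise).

Green's theorem converts the closed line integral into a double integral over the enclosed region D:

    ∮_C P dx + Q dy = ∬_D (∂Q/∂x - ∂P/∂y) dA.

Here P = 45x + 30y, Q = 60x - 15y, so

    ∂Q/∂x = 60,    ∂P/∂y = 30,
    ∂Q/∂x - ∂P/∂y = 30.

D is the region 0 ≤ x ≤ 5, 0 ≤ y ≤ 4. Evaluating the double integral:

    ∬_D (30) dA = ∫_0^{5} ∫_0^{4} (30) dy dx.

Inner (y from 0 to 4): 120.
Outer (x from 0 to 5): 600.

Therefore ∮_C P dx + Q dy = 600.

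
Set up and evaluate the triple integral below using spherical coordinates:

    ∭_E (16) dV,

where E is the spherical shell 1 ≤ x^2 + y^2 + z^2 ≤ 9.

In spherical coordinates, x = ρ sin(φ) cos(θ), y = ρ sin(φ) sin(θ), z = ρ cos(φ), and dV = ρ^2 sin(φ) dρ dφ dθ.

The integrand becomes 16, so

    ∭_E (16) dV = ∫_{0}^{2π} ∫_{0}^{π} ∫_{1}^{3} (16) · ρ^2 sin(φ) dρ dφ dθ.

Inner (ρ): 416sin(φ)/3.
Middle (φ): 832/3.
Outer (θ): 1664π/3.

Therefore the triple integral equals 1664π/3.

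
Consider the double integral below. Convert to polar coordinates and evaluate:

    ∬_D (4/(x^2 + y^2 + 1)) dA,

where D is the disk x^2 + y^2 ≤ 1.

The region D is 0 ≤ r ≤ 1, 0 ≤ θ ≤ 2π in polar coordinates, where x = r cos(θ), y = r sin(θ), and dA = r dr dθ.

Under the substitution, the integrand becomes 4/(r^2 + 1), so

    ∬_D (4/(x^2 + y^2 + 1)) dA = ∫_{0}^{2π} ∫_{0}^{1} (4/(r^2 + 1)) · r dr dθ.

Inner integral (in r): ∫_{0}^{1} (4/(r^2 + 1)) · r dr = log(4).

Outer integral (in θ): ∫_{0}^{2π} (log(4)) dθ = 4π log(2).

Therefore ∬_D (4/(x^2 + y^2 + 1)) dA = 4π log(2).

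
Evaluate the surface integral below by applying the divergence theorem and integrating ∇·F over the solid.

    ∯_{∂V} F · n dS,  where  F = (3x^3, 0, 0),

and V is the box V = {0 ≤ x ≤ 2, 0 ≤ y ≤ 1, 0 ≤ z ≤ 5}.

By the divergence theorem,

    ∯_{∂V} F · n dS = ∭_V (∇ · F) dV.

Compute the divergence:
    ∇ · F = ∂F_x/∂x + ∂F_y/∂y + ∂F_z/∂z = 9x^2 + 0 + 0 = 9x^2.

V is a rectangular box, so dV = dx dy dz with 0 ≤ x ≤ 2, 0 ≤ y ≤ 1, 0 ≤ z ≤ 5.

Integrate (9x^2) over V as an iterated integral:

    ∭_V (∇·F) dV = ∫_0^{2} ∫_0^{1} ∫_0^{5} (9x^2) dz dy dx.

Inner (z from 0 to 5): 45x^2.
Middle (y from 0 to 1): 45x^2.
Outer (x from 0 to 2): 120.

Therefore ∯_{∂V} F · n dS = 120.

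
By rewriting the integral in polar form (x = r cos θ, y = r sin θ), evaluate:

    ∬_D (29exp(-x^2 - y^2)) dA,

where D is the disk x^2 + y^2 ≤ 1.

The region D is 0 ≤ r ≤ 1, 0 ≤ θ ≤ 2π in polar coordinates, where x = r cos(θ), y = r sin(θ), and dA = r dr dθ.

Under the substitution, the integrand becomes 29exp(-r^2), so

    ∬_D (29exp(-x^2 - y^2)) dA = ∫_{0}^{2π} ∫_{0}^{1} (29exp(-r^2)) · r dr dθ.

Inner integral (in r): ∫_{0}^{1} (29exp(-r^2)) · r dr = 29/2 - 29exp(-1)/2.

Outer integral (in θ): ∫_{0}^{2π} (29/2 - 29exp(-1)/2) dθ = -29π exp(-1) + 29π.

Therefore ∬_D (29exp(-x^2 - y^2)) dA = -29π exp(-1) + 29π.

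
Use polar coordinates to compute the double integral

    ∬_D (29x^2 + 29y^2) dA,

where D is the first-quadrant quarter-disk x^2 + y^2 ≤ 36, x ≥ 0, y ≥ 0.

The region D is 0 ≤ r ≤ 6, 0 ≤ θ ≤ π/2 in polar coordinates, where x = r cos(θ), y = r sin(θ), and dA = r dr dθ.

Under the substitution, the integrand becomes 29r^2, so

    ∬_D (29x^2 + 29y^2) dA = ∫_{0}^{π/2} ∫_{0}^{6} (29r^2) · r dr dθ.

Inner integral (in r): ∫_{0}^{6} (29r^2) · r dr = 9396.

Outer integral (in θ): ∫_{0}^{π/2} (9396) dθ = 4698π.

Therefore ∬_D (29x^2 + 29y^2) dA = 4698π.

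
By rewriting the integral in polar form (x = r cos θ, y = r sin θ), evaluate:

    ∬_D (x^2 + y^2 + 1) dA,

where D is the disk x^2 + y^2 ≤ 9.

The region D is 0 ≤ r ≤ 3, 0 ≤ θ ≤ 2π in polar coordinates, where x = r cos(θ), y = r sin(θ), and dA = r dr dθ.

Under the substitution, the integrand becomes r^2 + 1, so

    ∬_D (x^2 + y^2 + 1) dA = ∫_{0}^{2π} ∫_{0}^{3} (r^2 + 1) · r dr dθ.

Inner integral (in r): ∫_{0}^{3} (r^2 + 1) · r dr = 99/4.

Outer integral (in θ): ∫_{0}^{2π} (99/4) dθ = 99π/2.

Therefore ∬_D (x^2 + y^2 + 1) dA = 99π/2.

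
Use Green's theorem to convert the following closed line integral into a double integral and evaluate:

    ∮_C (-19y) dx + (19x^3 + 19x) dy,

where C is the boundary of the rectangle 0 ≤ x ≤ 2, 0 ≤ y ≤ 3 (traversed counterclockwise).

Green's theorem converts the closed line integral into a double integral over the enclosed region D:

    ∮_C P dx + Q dy = ∬_D (∂Q/∂x - ∂P/∂y) dA.

Here P = -19y, Q = 19x^3 + 19x, so

    ∂Q/∂x = 57x^2 + 19,    ∂P/∂y = -19,
    ∂Q/∂x - ∂P/∂y = 57x^2 + 38.

D is the region 0 ≤ x ≤ 2, 0 ≤ y ≤ 3. Evaluating the double integral:

    ∬_D (57x^2 + 38) dA = ∫_0^{2} ∫_0^{3} (57x^2 + 38) dy dx.

Inner (y from 0 to 3): 171x^2 + 114.
Outer (x from 0 to 2): 684.

Therefore ∮_C P dx + Q dy = 684.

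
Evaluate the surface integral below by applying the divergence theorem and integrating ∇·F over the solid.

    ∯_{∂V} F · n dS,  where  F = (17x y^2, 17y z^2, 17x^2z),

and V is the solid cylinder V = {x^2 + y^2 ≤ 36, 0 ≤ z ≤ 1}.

By the divergence theorem,

    ∯_{∂V} F · n dS = ∭_V (∇ · F) dV.

Compute the divergence:
    ∇ · F = ∂F_x/∂x + ∂F_y/∂y + ∂F_z/∂z = 17y^2 + 17z^2 + 17x^2 = 17x^2 + 17y^2 + 17z^2.

In cylindrical coordinates, x = r cos(θ), y = r sin(θ), z = z, dV = r dr dθ dz, with 0 ≤ r ≤ 6, 0 ≤ θ ≤ 2π, 0 ≤ z ≤ 1.

The integrand, after substitution and multiplying by the volume element, becomes (17r^2 + 17z^2) · r, so

    ∭_V (∇·F) dV = ∫_0^{2π} ∫_0^{6} ∫_0^{1} (17r^2 + 17z^2) · r dz dr dθ.

Inner (z from 0 to 1): 17r (r^2 + 1/3).
Middle (r from 0 to 6): 5610.
Outer (θ from 0 to 2π): 11220π.

Therefore ∯_{∂V} F · n dS = 11220π.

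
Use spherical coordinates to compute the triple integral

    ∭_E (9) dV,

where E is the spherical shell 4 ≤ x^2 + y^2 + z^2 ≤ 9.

In spherical coordinates, x = ρ sin(φ) cos(θ), y = ρ sin(φ) sin(θ), z = ρ cos(φ), and dV = ρ^2 sin(φ) dρ dφ dθ.

The integrand becomes 9, so

    ∭_E (9) dV = ∫_{0}^{2π} ∫_{0}^{π} ∫_{2}^{3} (9) · ρ^2 sin(φ) dρ dφ dθ.

Inner (ρ): 57sin(φ).
Middle (φ): 114.
Outer (θ): 228π.

Therefore the triple integral equals 228π.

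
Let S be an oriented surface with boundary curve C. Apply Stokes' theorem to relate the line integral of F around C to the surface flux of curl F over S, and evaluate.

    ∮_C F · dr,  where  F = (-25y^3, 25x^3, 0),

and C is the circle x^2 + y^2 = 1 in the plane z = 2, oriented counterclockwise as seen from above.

Let S be the flat disk x^2 + y^2 ≤ 1 in the plane z = 2, with upward unit normal n̂ = ẑ. By Stokes' theorem,

    ∮_C F · dr = ∬_S (∇ × F) · n̂ dS = ∬_D (curl F)_z dA,

where D is the disk x^2 + y^2 ≤ 1.

Compute the curl of F = (-25y^3, 25x^3, 0):
    (∇ × F)_x = ∂F_z/∂y - ∂F_y/∂z = 0,
    (∇ × F)_y = ∂F_x/∂z - ∂F_z/∂x = 0,
    (∇ × F)_z = ∂F_y/∂x - ∂F_x/∂y = 75x^2 + 75y^2.

On z = 2, (curl F)_z = 75x^2 + 75y^2.

Convert to polar (x = r cos θ, y = r sin θ, dA = r dr dθ); the integrand becomes 75r^2, so

    ∬_D (curl F)_z dA = ∫_0^{2π} ∫_0^{1} (75r^2) · r dr dθ.

Inner (r from 0 to 1): 75/4.
Outer (θ from 0 to 2π): 75π/2.

Therefore ∮_C F · dr = 75π/2.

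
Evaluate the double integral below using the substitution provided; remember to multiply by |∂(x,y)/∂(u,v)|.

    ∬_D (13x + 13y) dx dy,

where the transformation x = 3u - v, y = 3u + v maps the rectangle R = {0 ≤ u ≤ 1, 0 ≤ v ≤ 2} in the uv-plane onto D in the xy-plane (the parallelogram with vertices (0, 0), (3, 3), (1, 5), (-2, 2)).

Compute the Jacobian determinant of (x, y) with respect to (u, v):

    ∂(x,y)/∂(u,v) = | 3  -1 | = (3)(1) - (-1)(3) = 6.
                   | 3  1 |

Its absolute value is |J| = 6 (the area scaling factor).

Substituting x = 3u - v, y = 3u + v into the integrand,

    13x + 13y → 78u,

so the integral becomes

    ∬_R (78u) · |J| du dv = ∫_0^1 ∫_0^2 (468u) dv du.

Inner (v): 936u.
Outer (u): 468.

Therefore ∬_D (13x + 13y) dx dy = 468.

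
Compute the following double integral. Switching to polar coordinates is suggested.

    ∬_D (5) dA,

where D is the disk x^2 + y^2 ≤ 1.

The region D is 0 ≤ r ≤ 1, 0 ≤ θ ≤ 2π in polar coordinates, where x = r cos(θ), y = r sin(θ), and dA = r dr dθ.

Under the substitution, the integrand becomes 5, so

    ∬_D (5) dA = ∫_{0}^{2π} ∫_{0}^{1} (5) · r dr dθ.

Inner integral (in r): ∫_{0}^{1} (5) · r dr = 5/2.

Outer integral (in θ): ∫_{0}^{2π} (5/2) dθ = 5π.

Therefore ∬_D (5) dA = 5π.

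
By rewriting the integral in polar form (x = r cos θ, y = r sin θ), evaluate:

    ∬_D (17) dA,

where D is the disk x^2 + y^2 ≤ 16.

The region D is 0 ≤ r ≤ 4, 0 ≤ θ ≤ 2π in polar coordinates, where x = r cos(θ), y = r sin(θ), and dA = r dr dθ.

Under the substitution, the integrand becomes 17, so

    ∬_D (17) dA = ∫_{0}^{2π} ∫_{0}^{4} (17) · r dr dθ.

Inner integral (in r): ∫_{0}^{4} (17) · r dr = 136.

Outer integral (in θ): ∫_{0}^{2π} (136) dθ = 272π.

Therefore ∬_D (17) dA = 272π.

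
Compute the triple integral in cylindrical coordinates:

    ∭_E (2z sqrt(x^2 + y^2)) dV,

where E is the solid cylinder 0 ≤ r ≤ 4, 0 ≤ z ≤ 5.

In cylindrical coordinates, x = r cos(θ), y = r sin(θ), z = z, and dV = r dr dθ dz.

The integrand becomes 2r z, so

    ∭_E (2z sqrt(x^2 + y^2)) dV = ∫_{0}^{2π} ∫_{0}^{4} ∫_{0}^{5} (2r z) · r dz dr dθ.

Inner (z): 25r^2.
Middle (r from 0 to 4): 1600/3.
Outer (θ): 3200π/3.

Therefore the triple integral equals 3200π/3.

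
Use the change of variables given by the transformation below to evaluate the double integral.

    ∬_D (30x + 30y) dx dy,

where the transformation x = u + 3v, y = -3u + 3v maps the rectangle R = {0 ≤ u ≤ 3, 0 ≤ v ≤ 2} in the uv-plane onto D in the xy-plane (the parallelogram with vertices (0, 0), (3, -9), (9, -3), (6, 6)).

Compute the Jacobian determinant of (x, y) with respect to (u, v):

    ∂(x,y)/∂(u,v) = | 1  3 | = (1)(3) - (3)(-3) = 12.
                   | -3  3 |

Its absolute value is |J| = 12 (the area scaling factor).

Substituting x = u + 3v, y = -3u + 3v into the integrand,

    30x + 30y → -60u + 180v,

so the integral becomes

    ∬_R (-60u + 180v) · |J| du dv = ∫_0^3 ∫_0^2 (-720u + 2160v) dv du.

Inner (v): 4320 - 1440u.
Outer (u): 6480.

Therefore ∬_D (30x + 30y) dx dy = 6480.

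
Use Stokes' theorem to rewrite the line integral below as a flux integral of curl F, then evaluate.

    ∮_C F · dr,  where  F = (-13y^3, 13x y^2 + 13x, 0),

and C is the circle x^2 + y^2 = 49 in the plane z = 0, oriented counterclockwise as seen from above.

Let S be the flat disk x^2 + y^2 ≤ 49 in the plane z = 0, with upward unit normal n̂ = ẑ. By Stokes' theorem,

    ∮_C F · dr = ∬_S (∇ × F) · n̂ dS = ∬_D (curl F)_z dA,

where D is the disk x^2 + y^2 ≤ 49.

Compute the curl of F = (-13y^3, 13x y^2 + 13x, 0):
    (∇ × F)_x = ∂F_z/∂y - ∂F_y/∂z = 0,
    (∇ × F)_y = ∂F_x/∂z - ∂F_z/∂x = 0,
    (∇ × F)_z = ∂F_y/∂x - ∂F_x/∂y = 52y^2 + 13.

On z = 0, (curl F)_z = 52y^2 + 13.

Convert to polar (x = r cos θ, y = r sin θ, dA = r dr dθ); the integrand becomes 52r^2sin(θ)^2 + 13, so

    ∬_D (curl F)_z dA = ∫_0^{2π} ∫_0^{7} (52r^2sin(θ)^2 + 13) · r dr dθ.

Inner (r from 0 to 7): 31213sin(θ)^2 + 637/2.
Outer (θ from 0 to 2π): 31850π.

Therefore ∮_C F · dr = 31850π.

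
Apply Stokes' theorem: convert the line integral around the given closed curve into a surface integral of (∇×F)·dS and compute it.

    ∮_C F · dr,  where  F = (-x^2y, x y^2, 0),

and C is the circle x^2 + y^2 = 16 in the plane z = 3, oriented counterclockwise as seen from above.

Let S be the flat disk x^2 + y^2 ≤ 16 in the plane z = 3, with upward unit normal n̂ = ẑ. By Stokes' theorem,

    ∮_C F · dr = ∬_S (∇ × F) · n̂ dS = ∬_D (curl F)_z dA,

where D is the disk x^2 + y^2 ≤ 16.

Compute the curl of F = (-x^2y, x y^2, 0):
    (∇ × F)_x = ∂F_z/∂y - ∂F_y/∂z = 0,
    (∇ × F)_y = ∂F_x/∂z - ∂F_z/∂x = 0,
    (∇ × F)_z = ∂F_y/∂x - ∂F_x/∂y = x^2 + y^2.

On z = 3, (curl F)_z = x^2 + y^2.

Convert to polar (x = r cos θ, y = r sin θ, dA = r dr dθ); the integrand becomes r^2, so

    ∬_D (curl F)_z dA = ∫_0^{2π} ∫_0^{4} (r^2) · r dr dθ.

Inner (r from 0 to 4): 64.
Outer (θ from 0 to 2π): 128π.

Therefore ∮_C F · dr = 128π.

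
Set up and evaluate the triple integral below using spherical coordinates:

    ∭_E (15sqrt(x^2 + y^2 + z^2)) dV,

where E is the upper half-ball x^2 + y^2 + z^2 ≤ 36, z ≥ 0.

In spherical coordinates, x = ρ sin(φ) cos(θ), y = ρ sin(φ) sin(θ), z = ρ cos(φ), and dV = ρ^2 sin(φ) dρ dφ dθ.

The integrand becomes 15ρ, so

    ∭_E (15sqrt(x^2 + y^2 + z^2)) dV = ∫_{0}^{2π} ∫_{0}^{π/2} ∫_{0}^{6} (15ρ) · ρ^2 sin(φ) dρ dφ dθ.

Inner (ρ): 4860sin(φ).
Middle (φ): 4860.
Outer (θ): 9720π.

Therefore the triple integral equals 9720π.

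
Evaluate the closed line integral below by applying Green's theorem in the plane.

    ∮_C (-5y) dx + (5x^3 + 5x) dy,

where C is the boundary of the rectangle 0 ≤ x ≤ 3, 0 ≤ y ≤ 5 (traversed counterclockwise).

Green's theorem converts the closed line integral into a double integral over the enclosed region D:

    ∮_C P dx + Q dy = ∬_D (∂Q/∂x - ∂P/∂y) dA.

Here P = -5y, Q = 5x^3 + 5x, so

    ∂Q/∂x = 15x^2 + 5,    ∂P/∂y = -5,
    ∂Q/∂x - ∂P/∂y = 15x^2 + 10.

D is the region 0 ≤ x ≤ 3, 0 ≤ y ≤ 5. Evaluating the double integral:

    ∬_D (15x^2 + 10) dA = ∫_0^{3} ∫_0^{5} (15x^2 + 10) dy dx.

Inner (y from 0 to 5): 75x^2 + 50.
Outer (x from 0 to 3): 825.

Therefore ∮_C P dx + Q dy = 825.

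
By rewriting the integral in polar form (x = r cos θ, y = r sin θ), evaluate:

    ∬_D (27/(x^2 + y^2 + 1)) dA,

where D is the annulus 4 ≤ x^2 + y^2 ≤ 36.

The region D is 2 ≤ r ≤ 6, 0 ≤ θ ≤ 2π in polar coordinates, where x = r cos(θ), y = r sin(θ), and dA = r dr dθ.

Under the substitution, the integrand becomes 27/(r^2 + 1), so

    ∬_D (27/(x^2 + y^2 + 1)) dA = ∫_{0}^{2π} ∫_{2}^{6} (27/(r^2 + 1)) · r dr dθ.

Inner integral (in r): ∫_{2}^{6} (27/(r^2 + 1)) · r dr = log(243569224216081305397sqrt(185)/6103515625).

Outer integral (in θ): ∫_{0}^{2π} (log(243569224216081305397sqrt(185)/6103515625)) dθ = log((243569224216081305397sqrt(185)/6103515625)^(2π)).

Therefore ∬_D (27/(x^2 + y^2 + 1)) dA = log((243569224216081305397sqrt(185)/6103515625)^(2π)).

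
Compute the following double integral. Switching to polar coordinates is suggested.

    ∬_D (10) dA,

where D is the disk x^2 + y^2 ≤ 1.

The region D is 0 ≤ r ≤ 1, 0 ≤ θ ≤ 2π in polar coordinates, where x = r cos(θ), y = r sin(θ), and dA = r dr dθ.

Under the substitution, the integrand becomes 10, so

    ∬_D (10) dA = ∫_{0}^{2π} ∫_{0}^{1} (10) · r dr dθ.

Inner integral (in r): ∫_{0}^{1} (10) · r dr = 5.

Outer integral (in θ): ∫_{0}^{2π} (5) dθ = 10π.

Therefore ∬_D (10) dA = 10π.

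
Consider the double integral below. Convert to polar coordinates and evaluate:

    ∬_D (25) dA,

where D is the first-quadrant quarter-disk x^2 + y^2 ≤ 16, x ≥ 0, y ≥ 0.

The region D is 0 ≤ r ≤ 4, 0 ≤ θ ≤ π/2 in polar coordinates, where x = r cos(θ), y = r sin(θ), and dA = r dr dθ.

Under the substitution, the integrand becomes 25, so

    ∬_D (25) dA = ∫_{0}^{π/2} ∫_{0}^{4} (25) · r dr dθ.

Inner integral (in r): ∫_{0}^{4} (25) · r dr = 200.

Outer integral (in θ): ∫_{0}^{π/2} (200) dθ = 100π.

Therefore ∬_D (25) dA = 100π.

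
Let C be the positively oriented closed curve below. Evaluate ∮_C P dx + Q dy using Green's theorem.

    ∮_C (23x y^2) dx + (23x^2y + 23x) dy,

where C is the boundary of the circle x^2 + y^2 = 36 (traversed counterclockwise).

Green's theorem converts the closed line integral into a double integral over the enclosed region D:

    ∮_C P dx + Q dy = ∬_D (∂Q/∂x - ∂P/∂y) dA.

Here P = 23x y^2, Q = 23x^2y + 23x, so

    ∂Q/∂x = 46x y + 23,    ∂P/∂y = 46x y,
    ∂Q/∂x - ∂P/∂y = 23.

D is the region x^2 + y^2 ≤ 36. Evaluating the double integral:

In polar coordinates (x = r cos θ, y = r sin θ, dA = r dr dθ) the integrand becomes 23, so

    ∬_D (23) dA = ∫_0^{2π} ∫_0^{6} (23) · r dr dθ.

Inner (r from 0 to 6): 414.
Outer (θ from 0 to 2π): 828π.

Therefore ∮_C P dx + Q dy = 828π.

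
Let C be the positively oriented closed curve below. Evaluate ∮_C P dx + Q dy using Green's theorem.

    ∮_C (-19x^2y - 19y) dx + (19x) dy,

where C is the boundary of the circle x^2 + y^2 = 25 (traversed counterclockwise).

Green's theorem converts the closed line integral into a double integral over the enclosed region D:

    ∮_C P dx + Q dy = ∬_D (∂Q/∂x - ∂P/∂y) dA.

Here P = -19x^2y - 19y, Q = 19x, so

    ∂Q/∂x = 19,    ∂P/∂y = -19x^2 - 19,
    ∂Q/∂x - ∂P/∂y = 19x^2 + 38.

D is the region x^2 + y^2 ≤ 25. Evaluating the double integral:

In polar coordinates (x = r cos θ, y = r sin θ, dA = r dr dθ) the integrand becomes 19r^2cos(θ)^2 + 38, so

    ∬_D (19x^2 + 38) dA = ∫_0^{2π} ∫_0^{5} (19r^2cos(θ)^2 + 38) · r dr dθ.

Inner (r from 0 to 5): 11875cos(θ)^2/4 + 475.
Outer (θ from 0 to 2π): 15675π/4.

Therefore ∮_C P dx + Q dy = 15675π/4.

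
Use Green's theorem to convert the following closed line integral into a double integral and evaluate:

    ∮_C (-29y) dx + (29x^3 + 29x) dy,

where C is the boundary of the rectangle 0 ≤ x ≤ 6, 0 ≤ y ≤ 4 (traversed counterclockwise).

Green's theorem converts the closed line integral into a double integral over the enclosed region D:

    ∮_C P dx + Q dy = ∬_D (∂Q/∂x - ∂P/∂y) dA.

Here P = -29y, Q = 29x^3 + 29x, so

    ∂Q/∂x = 87x^2 + 29,    ∂P/∂y = -29,
    ∂Q/∂x - ∂P/∂y = 87x^2 + 58.

D is the region 0 ≤ x ≤ 6, 0 ≤ y ≤ 4. Evaluating the double integral:

    ∬_D (87x^2 + 58) dA = ∫_0^{6} ∫_0^{4} (87x^2 + 58) dy dx.

Inner (y from 0 to 4): 348x^2 + 232.
Outer (x from 0 to 6): 26448.

Therefore ∮_C P dx + Q dy = 26448.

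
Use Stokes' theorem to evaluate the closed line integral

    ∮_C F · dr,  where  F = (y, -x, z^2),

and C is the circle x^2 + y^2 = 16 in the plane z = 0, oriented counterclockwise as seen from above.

Let S be the flat disk x^2 + y^2 ≤ 16 in the plane z = 0, with upward unit normal n̂ = ẑ. By Stokes' theorem,

    ∮_C F · dr = ∬_S (∇ × F) · n̂ dS = ∬_D (curl F)_z dA,

where D is the disk x^2 + y^2 ≤ 16.

Compute the curl of F = (y, -x, z^2):
    (∇ × F)_x = ∂F_z/∂y - ∂F_y/∂z = 0,
    (∇ × F)_y = ∂F_x/∂z - ∂F_z/∂x = 0,
    (∇ × F)_z = ∂F_y/∂x - ∂F_x/∂y = -2.

On z = 0, (curl F)_z = -2.

Convert to polar (x = r cos θ, y = r sin θ, dA = r dr dθ); the integrand becomes -2, so

    ∬_D (curl F)_z dA = ∫_0^{2π} ∫_0^{4} (-2) · r dr dθ.

Inner (r from 0 to 4): -16.
Outer (θ from 0 to 2π): -32π.

Therefore ∮_C F · dr = -32π.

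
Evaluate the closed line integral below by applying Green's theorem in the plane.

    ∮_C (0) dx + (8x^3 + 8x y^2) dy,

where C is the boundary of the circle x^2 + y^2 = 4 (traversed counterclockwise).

Green's theorem converts the closed line integral into a double integral over the enclosed region D:

    ∮_C P dx + Q dy = ∬_D (∂Q/∂x - ∂P/∂y) dA.

Here P = 0, Q = 8x^3 + 8x y^2, so

    ∂Q/∂x = 24x^2 + 8y^2,    ∂P/∂y = 0,
    ∂Q/∂x - ∂P/∂y = 24x^2 + 8y^2.

D is the region x^2 + y^2 ≤ 4. Evaluating the double integral:

In polar coordinates (x = r cos θ, y = r sin θ, dA = r dr dθ) the integrand becomes 8r^2(cos(2θ) + 2), so

    ∬_D (24x^2 + 8y^2) dA = ∫_0^{2π} ∫_0^{2} (8r^2(cos(2θ) + 2)) · r dr dθ.

Inner (r from 0 to 2): 32cos(2θ) + 64.
Outer (θ from 0 to 2π): 128π.

Therefore ∮_C P dx + Q dy = 128π.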